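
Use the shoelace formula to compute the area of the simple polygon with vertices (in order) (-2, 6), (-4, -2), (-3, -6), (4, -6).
Area = 50

Shoelace formula: Area = (1/2) |Σ_i (x_i · y_{i+1} − x_{i+1} · y_i)| (indices mod n). Compute each cross term:
  (-2)(-2) − (-4)(6) = 28
  (-4)(-6) − (-3)(-2) = 18
  (-3)(-6) − (4)(-6) = 42
  (4)(6) − (-2)(-6) = 12
Sum = 100, so (signed) Area = 100/2 = 50, |Area| = 50.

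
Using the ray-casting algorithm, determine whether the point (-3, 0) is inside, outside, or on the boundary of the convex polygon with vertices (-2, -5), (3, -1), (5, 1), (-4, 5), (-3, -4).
The point (-3, 0) lies strictly inside the polygon

Cast a horizontal ray to the right from the query point and count how many polygon edges it crosses (each edge strictly once or zero times, handled with the usual half-open convention). 
Parity of crossings → odd ⇒ inside.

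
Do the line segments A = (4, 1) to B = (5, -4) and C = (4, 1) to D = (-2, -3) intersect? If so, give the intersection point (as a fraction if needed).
Yes; intersection at (4, 1) (t = 0 on AB, s = 0 on CD)

Parametrize AB as A + t(B − A) = (4 + 1 t, 1 + -5 t) and CD as C + s(D − C) = (4 + -6 s, 1 + -4 s). Solve the linear system for (t, s). Determinant = 34 ≠ 0, so a unique intersection of the containing lines exists. Solution: t = 0, s = 0 — both in [0, 1], so the segments cross. Intersection point: (4, 1).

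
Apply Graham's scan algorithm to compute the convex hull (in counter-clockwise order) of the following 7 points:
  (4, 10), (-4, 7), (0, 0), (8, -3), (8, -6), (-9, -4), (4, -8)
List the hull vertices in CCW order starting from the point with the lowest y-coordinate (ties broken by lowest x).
Hull (CCW) = [(4, -8), (8, -6), (8, -3), (4, 10), (-4, 7), (-9, -4)]

Graham scan procedure:
  1. Find the pivot p₀ = point with lowest y (tie → lowest x): (4, -8).
  2. Sort the remaining points by polar angle around p₀.
  3. Walk through sorted points, maintaining a stack; pop the top while the last three entries make a non-left turn (cross product ≤ 0).
  4. Final stack is the convex hull in CCW order: (4, -8), (8, -6), (8, -3), (4, 10), (-4, 7), (-9, -4).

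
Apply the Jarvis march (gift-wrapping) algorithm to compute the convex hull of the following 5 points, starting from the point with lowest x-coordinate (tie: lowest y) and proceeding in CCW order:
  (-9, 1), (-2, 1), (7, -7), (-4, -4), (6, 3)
Hull (CCW) = [(-9, 1), (-4, -4), (7, -7), (6, 3)]

Jarvis march: at each step, from the current hull vertex p, select the next vertex q as the point such that every other point lies strictly to the left of (or on) the directed line p → q. (Equivalently: for every other point r, the cross product (q − p) × (r − p) ≥ 0.)
Starting point (lowest x, tie lowest y): (-9, 1). Wrap until returning to start. Resulting hull: (-9, 1), (-4, -4), (7, -7), (6, 3).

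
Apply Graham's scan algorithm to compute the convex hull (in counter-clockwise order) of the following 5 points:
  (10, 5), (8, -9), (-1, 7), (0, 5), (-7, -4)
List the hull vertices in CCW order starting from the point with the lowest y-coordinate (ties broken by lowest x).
Hull (CCW) = [(8, -9), (10, 5), (-1, 7), (-7, -4)]

Graham scan procedure:
  1. Find the pivot p₀ = point with lowest y (tie → lowest x): (8, -9).
  2. Sort the remaining points by polar angle around p₀.
  3. Walk through sorted points, maintaining a stack; pop the top while the last three entries make a non-left turn (cross product ≤ 0).
  4. Final stack is the convex hull in CCW order: (8, -9), (10, 5), (-1, 7), (-7, -4).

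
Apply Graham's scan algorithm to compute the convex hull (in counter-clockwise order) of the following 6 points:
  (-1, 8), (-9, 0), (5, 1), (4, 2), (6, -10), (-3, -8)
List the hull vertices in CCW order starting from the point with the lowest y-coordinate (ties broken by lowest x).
Hull (CCW) = [(6, -10), (5, 1), (-1, 8), (-9, 0), (-3, -8)]

Graham scan procedure:
  1. Find the pivot p₀ = point with lowest y (tie → lowest x): (6, -10).
  2. Sort the remaining points by polar angle around p₀.
  3. Walk through sorted points, maintaining a stack; pop the top while the last three entries make a non-left turn (cross product ≤ 0).
  4. Final stack is the convex hull in CCW order: (6, -10), (5, 1), (-1, 8), (-9, 0), (-3, -8).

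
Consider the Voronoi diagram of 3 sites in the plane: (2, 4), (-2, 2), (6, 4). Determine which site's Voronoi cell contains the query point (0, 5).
Nearest site = (2, 4)

The Voronoi cell of site s contains exactly those query points closer to s than to any other site. Compute squared distances from q = (0, 5) to each site:
  (2 − 0)² + (4 − 5)² = 5
  (-2 − 0)² + (2 − 5)² = 13
  (6 − 0)² + (4 − 5)² = 37
Minimum is attained by (2, 4), so q lies in its Voronoi cell.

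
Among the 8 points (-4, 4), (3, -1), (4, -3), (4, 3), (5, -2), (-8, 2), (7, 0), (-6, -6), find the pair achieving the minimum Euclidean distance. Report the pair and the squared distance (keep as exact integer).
Pair = ((4, -3), (5, -2)); squared distance = 2

Compute all C(8, 2) = 28 pairwise squared distances (x_i − x_j)² + (y_i − y_j)². The minimum is 2, attained by the pair ((4, -3), (5, -2)).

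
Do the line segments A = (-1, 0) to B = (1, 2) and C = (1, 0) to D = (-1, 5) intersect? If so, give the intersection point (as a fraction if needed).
Yes; intersection at (3/7, 10/7) (t = 5/7 on AB, s = 2/7 on CD)

Parametrize AB as A + t(B − A) = (-1 + 2 t, 0 + 2 t) and CD as C + s(D − C) = (1 + -2 s, 0 + 5 s). Solve the linear system for (t, s). Determinant = -14 ≠ 0, so a unique intersection of the containing lines exists. Solution: t = 5/7, s = 2/7 — both in [0, 1], so the segments cross. Intersection point: (3/7, 10/7).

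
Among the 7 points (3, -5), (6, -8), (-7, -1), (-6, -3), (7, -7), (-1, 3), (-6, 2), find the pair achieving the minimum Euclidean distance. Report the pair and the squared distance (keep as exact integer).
Pair = ((6, -8), (7, -7)); squared distance = 2

Compute all C(7, 2) = 21 pairwise squared distances (x_i − x_j)² + (y_i − y_j)². The minimum is 2, attained by the pair ((6, -8), (7, -7)).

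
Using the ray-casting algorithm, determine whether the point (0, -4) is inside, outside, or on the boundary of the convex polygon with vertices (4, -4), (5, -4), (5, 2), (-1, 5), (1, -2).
The point (0, -4) lies strictly outside the polygon

Cast a horizontal ray to the right from the query point and count how many polygon edges it crosses (each edge strictly once or zero times, handled with the usual half-open convention). 
Parity of crossings → even ⇒ outside.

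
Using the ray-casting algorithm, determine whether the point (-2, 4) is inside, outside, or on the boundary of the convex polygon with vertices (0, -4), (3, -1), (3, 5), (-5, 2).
The point (-2, 4) lies strictly outside the polygon

Cast a horizontal ray to the right from the query point and count how many polygon edges it crosses (each edge strictly once or zero times, handled with the usual half-open convention). 
Parity of crossings → even ⇒ outside.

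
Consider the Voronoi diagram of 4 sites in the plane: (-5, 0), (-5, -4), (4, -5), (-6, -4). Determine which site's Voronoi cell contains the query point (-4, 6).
Nearest site = (-5, 0)

The Voronoi cell of site s contains exactly those query points closer to s than to any other site. Compute squared distances from q = (-4, 6) to each site:
  (-5 − -4)² + (0 − 6)² = 37
  (-5 − -4)² + (-4 − 6)² = 101
  (-6 − -4)² + (-4 − 6)² = 104
  (4 − -4)² + (-5 − 6)² = 185
Minimum is attained by (-5, 0), so q lies in its Voronoi cell.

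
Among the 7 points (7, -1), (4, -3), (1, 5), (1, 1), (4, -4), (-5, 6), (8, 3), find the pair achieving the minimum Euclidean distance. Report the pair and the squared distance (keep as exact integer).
Pair = ((4, -3), (4, -4)); squared distance = 1

Compute all C(7, 2) = 21 pairwise squared distances (x_i − x_j)² + (y_i − y_j)². The minimum is 1, attained by the pair ((4, -3), (4, -4)).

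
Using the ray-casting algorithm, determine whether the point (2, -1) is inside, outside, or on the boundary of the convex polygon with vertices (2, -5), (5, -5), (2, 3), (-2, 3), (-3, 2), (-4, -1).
The point (2, -1) lies strictly inside the polygon

Cast a horizontal ray to the right from the query point and count how many polygon edges it crosses (each edge strictly once or zero times, handled with the usual half-open convention). 
Parity of crossings → odd ⇒ inside.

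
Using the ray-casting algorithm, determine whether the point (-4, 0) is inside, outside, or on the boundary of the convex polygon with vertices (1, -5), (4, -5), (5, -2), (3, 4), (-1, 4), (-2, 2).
The point (-4, 0) lies strictly outside the polygon

Cast a horizontal ray to the right from the query point and count how many polygon edges it crosses (each edge strictly once or zero times, handled with the usual half-open convention). 
Parity of crossings → even ⇒ outside.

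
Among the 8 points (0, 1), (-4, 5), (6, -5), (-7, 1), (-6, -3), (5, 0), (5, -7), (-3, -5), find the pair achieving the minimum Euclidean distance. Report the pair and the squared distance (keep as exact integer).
Pair = ((6, -5), (5, -7)); squared distance = 5

Compute all C(8, 2) = 28 pairwise squared distances (x_i − x_j)² + (y_i − y_j)². The minimum is 5, attained by the pair ((6, -5), (5, -7)).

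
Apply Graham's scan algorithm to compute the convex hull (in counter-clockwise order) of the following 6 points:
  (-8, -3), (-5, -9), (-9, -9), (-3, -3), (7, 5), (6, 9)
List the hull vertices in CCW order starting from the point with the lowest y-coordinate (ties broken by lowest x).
Hull (CCW) = [(-9, -9), (-5, -9), (7, 5), (6, 9), (-8, -3)]

Graham scan procedure:
  1. Find the pivot p₀ = point with lowest y (tie → lowest x): (-9, -9).
  2. Sort the remaining points by polar angle around p₀.
  3. Walk through sorted points, maintaining a stack; pop the top while the last three entries make a non-left turn (cross product ≤ 0).
  4. Final stack is the convex hull in CCW order: (-9, -9), (-5, -9), (7, 5), (6, 9), (-8, -3).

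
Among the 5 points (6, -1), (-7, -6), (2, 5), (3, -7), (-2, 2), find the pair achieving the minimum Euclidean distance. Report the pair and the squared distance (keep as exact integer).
Pair = ((2, 5), (-2, 2)); squared distance = 25

Compute all C(5, 2) = 10 pairwise squared distances (x_i − x_j)² + (y_i − y_j)². The minimum is 25, attained by the pair ((2, 5), (-2, 2)).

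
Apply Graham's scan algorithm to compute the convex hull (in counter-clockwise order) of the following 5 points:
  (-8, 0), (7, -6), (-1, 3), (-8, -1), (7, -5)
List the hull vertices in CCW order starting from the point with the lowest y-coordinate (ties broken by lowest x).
Hull (CCW) = [(7, -6), (7, -5), (-1, 3), (-8, 0), (-8, -1)]

Graham scan procedure:
  1. Find the pivot p₀ = point with lowest y (tie → lowest x): (7, -6).
  2. Sort the remaining points by polar angle around p₀.
  3. Walk through sorted points, maintaining a stack; pop the top while the last three entries make a non-left turn (cross product ≤ 0).
  4. Final stack is the convex hull in CCW order: (7, -6), (7, -5), (-1, 3), (-8, 0), (-8, -1).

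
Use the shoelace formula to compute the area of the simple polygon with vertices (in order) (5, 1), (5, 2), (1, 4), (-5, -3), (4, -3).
Area = 43

Shoelace formula: Area = (1/2) |Σ_i (x_i · y_{i+1} − x_{i+1} · y_i)| (indices mod n). Compute each cross term:
  (5)(2) − (5)(1) = 5
  (5)(4) − (1)(2) = 18
  (1)(-3) − (-5)(4) = 17
  (-5)(-3) − (4)(-3) = 27
  (4)(1) − (5)(-3) = 19
Sum = 86, so (signed) Area = 86/2 = 43, |Area| = 43.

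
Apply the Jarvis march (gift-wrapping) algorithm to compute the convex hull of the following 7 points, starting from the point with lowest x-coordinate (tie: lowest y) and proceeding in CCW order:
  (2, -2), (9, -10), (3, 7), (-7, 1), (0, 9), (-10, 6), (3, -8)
Hull (CCW) = [(-10, 6), (-7, 1), (3, -8), (9, -10), (3, 7), (0, 9)]

Jarvis march: at each step, from the current hull vertex p, select the next vertex q as the point such that every other point lies strictly to the left of (or on) the directed line p → q. (Equivalently: for every other point r, the cross product (q − p) × (r − p) ≥ 0.)
Starting point (lowest x, tie lowest y): (-10, 6). Wrap until returning to start. Resulting hull: (-10, 6), (-7, 1), (3, -8), (9, -10), (3, 7), (0, 9).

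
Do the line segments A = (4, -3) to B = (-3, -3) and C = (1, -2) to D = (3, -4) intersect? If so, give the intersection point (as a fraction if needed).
Yes; intersection at (2, -3) (t = 2/7 on AB, s = 1/2 on CD)

Parametrize AB as A + t(B − A) = (4 + -7 t, -3 + 0 t) and CD as C + s(D − C) = (1 + 2 s, -2 + -2 s). Solve the linear system for (t, s). Determinant = -14 ≠ 0, so a unique intersection of the containing lines exists. Solution: t = 2/7, s = 1/2 — both in [0, 1], so the segments cross. Intersection point: (2, -3).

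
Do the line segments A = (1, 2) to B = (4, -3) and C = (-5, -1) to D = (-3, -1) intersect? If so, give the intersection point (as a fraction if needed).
No (intersection of containing lines falls outside at least one segment)

Parametrize and solve: t = 3/5, s = 39/10. At least one of these is outside [0, 1], so the segments do not intersect.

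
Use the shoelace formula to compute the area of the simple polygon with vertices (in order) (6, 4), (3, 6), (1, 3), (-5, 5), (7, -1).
Area = 51/2

Shoelace formula: Area = (1/2) |Σ_i (x_i · y_{i+1} − x_{i+1} · y_i)| (indices mod n). Compute each cross term:
  (6)(6) − (3)(4) = 24
  (3)(3) − (1)(6) = 3
  (1)(5) − (-5)(3) = 20
  (-5)(-1) − (7)(5) = -30
  (7)(4) − (6)(-1) = 34
Sum = 51, so (signed) Area = 51/2 = 51/2, |Area| = 51/2.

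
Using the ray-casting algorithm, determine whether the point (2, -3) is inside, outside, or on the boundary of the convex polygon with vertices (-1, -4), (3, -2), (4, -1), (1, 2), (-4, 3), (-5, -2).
The point (2, -3) lies strictly outside the polygon

Cast a horizontal ray to the right from the query point and count how many polygon edges it crosses (each edge strictly once or zero times, handled with the usual half-open convention). 
Parity of crossings → even ⇒ outside.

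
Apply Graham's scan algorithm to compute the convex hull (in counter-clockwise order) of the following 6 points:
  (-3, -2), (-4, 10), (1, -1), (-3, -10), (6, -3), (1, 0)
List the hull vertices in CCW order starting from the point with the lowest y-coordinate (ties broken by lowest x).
Hull (CCW) = [(-3, -10), (6, -3), (-4, 10)]

Graham scan procedure:
  1. Find the pivot p₀ = point with lowest y (tie → lowest x): (-3, -10).
  2. Sort the remaining points by polar angle around p₀.
  3. Walk through sorted points, maintaining a stack; pop the top while the last three entries make a non-left turn (cross product ≤ 0).
  4. Final stack is the convex hull in CCW order: (-3, -10), (6, -3), (-4, 10).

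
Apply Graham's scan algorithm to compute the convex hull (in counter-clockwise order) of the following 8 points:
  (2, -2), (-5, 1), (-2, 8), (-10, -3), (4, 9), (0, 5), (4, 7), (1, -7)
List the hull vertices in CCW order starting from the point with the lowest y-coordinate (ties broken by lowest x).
Hull (CCW) = [(1, -7), (4, 7), (4, 9), (-2, 8), (-10, -3)]

Graham scan procedure:
  1. Find the pivot p₀ = point with lowest y (tie → lowest x): (1, -7).
  2. Sort the remaining points by polar angle around p₀.
  3. Walk through sorted points, maintaining a stack; pop the top while the last three entries make a non-left turn (cross product ≤ 0).
  4. Final stack is the convex hull in CCW order: (1, -7), (4, 7), (4, 9), (-2, 8), (-10, -3).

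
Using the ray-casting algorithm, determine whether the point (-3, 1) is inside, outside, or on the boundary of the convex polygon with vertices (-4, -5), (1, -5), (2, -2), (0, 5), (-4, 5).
The point (-3, 1) lies strictly inside the polygon

Cast a horizontal ray to the right from the query point and count how many polygon edges it crosses (each edge strictly once or zero times, handled with the usual half-open convention). 
Parity of crossings → odd ⇒ inside.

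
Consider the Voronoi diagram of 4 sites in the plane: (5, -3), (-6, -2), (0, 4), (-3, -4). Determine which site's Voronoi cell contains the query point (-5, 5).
Nearest site = (0, 4)

The Voronoi cell of site s contains exactly those query points closer to s than to any other site. Compute squared distances from q = (-5, 5) to each site:
  (0 − -5)² + (4 − 5)² = 26
  (-6 − -5)² + (-2 − 5)² = 50
  (-3 − -5)² + (-4 − 5)² = 85
  (5 − -5)² + (-3 − 5)² = 164
Minimum is attained by (0, 4), so q lies in its Voronoi cell.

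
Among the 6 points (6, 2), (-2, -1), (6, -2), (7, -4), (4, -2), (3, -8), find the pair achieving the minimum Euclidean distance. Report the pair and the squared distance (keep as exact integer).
Pair = ((6, -2), (4, -2)); squared distance = 4

Compute all C(6, 2) = 15 pairwise squared distances (x_i − x_j)² + (y_i − y_j)². The minimum is 4, attained by the pair ((6, -2), (4, -2)).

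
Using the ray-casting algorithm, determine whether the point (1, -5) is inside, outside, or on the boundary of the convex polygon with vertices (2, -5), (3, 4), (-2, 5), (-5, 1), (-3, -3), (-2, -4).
The point (1, -5) lies strictly outside the polygon

Cast a horizontal ray to the right from the query point and count how many polygon edges it crosses (each edge strictly once or zero times, handled with the usual half-open convention). 
Parity of crossings → even ⇒ outside.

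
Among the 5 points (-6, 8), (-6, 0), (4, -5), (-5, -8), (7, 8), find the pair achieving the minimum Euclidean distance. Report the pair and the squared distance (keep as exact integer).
Pair = ((-6, 8), (-6, 0)); squared distance = 64

Compute all C(5, 2) = 10 pairwise squared distances (x_i − x_j)² + (y_i − y_j)². The minimum is 64, attained by the pair ((-6, 8), (-6, 0)).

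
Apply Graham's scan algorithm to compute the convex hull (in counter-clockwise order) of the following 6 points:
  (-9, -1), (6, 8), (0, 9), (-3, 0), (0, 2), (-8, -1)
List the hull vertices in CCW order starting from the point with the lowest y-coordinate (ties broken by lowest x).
Hull (CCW) = [(-9, -1), (-8, -1), (-3, 0), (0, 2), (6, 8), (0, 9)]

Graham scan procedure:
  1. Find the pivot p₀ = point with lowest y (tie → lowest x): (-9, -1).
  2. Sort the remaining points by polar angle around p₀.
  3. Walk through sorted points, maintaining a stack; pop the top while the last three entries make a non-left turn (cross product ≤ 0).
  4. Final stack is the convex hull in CCW order: (-9, -1), (-8, -1), (-3, 0), (0, 2), (6, 8), (0, 9).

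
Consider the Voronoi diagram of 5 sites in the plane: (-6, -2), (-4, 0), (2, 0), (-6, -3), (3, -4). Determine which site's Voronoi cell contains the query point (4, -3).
Nearest site = (3, -4)

The Voronoi cell of site s contains exactly those query points closer to s than to any other site. Compute squared distances from q = (4, -3) to each site:
  (3 − 4)² + (-4 − -3)² = 2
  (2 − 4)² + (0 − -3)² = 13
  (-4 − 4)² + (0 − -3)² = 73
  (-6 − 4)² + (-3 − -3)² = 100
  (-6 − 4)² + (-2 − -3)² = 101
Minimum is attained by (3, -4), so q lies in its Voronoi cell.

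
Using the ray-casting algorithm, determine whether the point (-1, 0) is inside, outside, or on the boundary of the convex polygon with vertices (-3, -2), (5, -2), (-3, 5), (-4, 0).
The point (-1, 0) lies strictly inside the polygon

Cast a horizontal ray to the right from the query point and count how many polygon edges it crosses (each edge strictly once or zero times, handled with the usual half-open convention). 
Parity of crossings → odd ⇒ inside.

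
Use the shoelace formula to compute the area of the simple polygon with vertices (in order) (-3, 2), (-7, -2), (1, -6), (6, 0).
Area = 56

Shoelace formula: Area = (1/2) |Σ_i (x_i · y_{i+1} − x_{i+1} · y_i)| (indices mod n). Compute each cross term:
  (-3)(-2) − (-7)(2) = 20
  (-7)(-6) − (1)(-2) = 44
  (1)(0) − (6)(-6) = 36
  (6)(2) − (-3)(0) = 12
Sum = 112, so (signed) Area = 112/2 = 56, |Area| = 56.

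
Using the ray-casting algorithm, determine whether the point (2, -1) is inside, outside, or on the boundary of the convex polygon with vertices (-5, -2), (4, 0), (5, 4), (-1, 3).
The point (2, -1) lies strictly outside the polygon

Cast a horizontal ray to the right from the query point and count how many polygon edges it crosses (each edge strictly once or zero times, handled with the usual half-open convention). 
Parity of crossings → even ⇒ outside.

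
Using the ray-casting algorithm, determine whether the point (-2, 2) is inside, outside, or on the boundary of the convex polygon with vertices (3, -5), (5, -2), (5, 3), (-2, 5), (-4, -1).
The point (-2, 2) lies strictly inside the polygon

Cast a horizontal ray to the right from the query point and count how many polygon edges it crosses (each edge strictly once or zero times, handled with the usual half-open convention). 
Parity of crossings → odd ⇒ inside.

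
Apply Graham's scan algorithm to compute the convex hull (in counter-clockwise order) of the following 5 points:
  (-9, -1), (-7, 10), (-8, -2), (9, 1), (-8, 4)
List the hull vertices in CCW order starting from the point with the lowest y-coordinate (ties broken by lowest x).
Hull (CCW) = [(-8, -2), (9, 1), (-7, 10), (-9, -1)]

Graham scan procedure:
  1. Find the pivot p₀ = point with lowest y (tie → lowest x): (-8, -2).
  2. Sort the remaining points by polar angle around p₀.
  3. Walk through sorted points, maintaining a stack; pop the top while the last three entries make a non-left turn (cross product ≤ 0).
  4. Final stack is the convex hull in CCW order: (-8, -2), (9, 1), (-7, 10), (-9, -1).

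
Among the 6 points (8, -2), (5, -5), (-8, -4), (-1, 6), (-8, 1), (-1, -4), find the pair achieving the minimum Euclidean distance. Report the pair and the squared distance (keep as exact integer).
Pair = ((8, -2), (5, -5)); squared distance = 18

Compute all C(6, 2) = 15 pairwise squared distances (x_i − x_j)² + (y_i − y_j)². The minimum is 18, attained by the pair ((8, -2), (5, -5)).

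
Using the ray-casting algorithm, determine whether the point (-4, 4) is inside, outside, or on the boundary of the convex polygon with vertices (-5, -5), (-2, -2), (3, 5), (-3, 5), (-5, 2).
The point (-4, 4) lies strictly outside the polygon

Cast a horizontal ray to the right from the query point and count how many polygon edges it crosses (each edge strictly once or zero times, handled with the usual half-open convention). 
Parity of crossings → even ⇒ outside.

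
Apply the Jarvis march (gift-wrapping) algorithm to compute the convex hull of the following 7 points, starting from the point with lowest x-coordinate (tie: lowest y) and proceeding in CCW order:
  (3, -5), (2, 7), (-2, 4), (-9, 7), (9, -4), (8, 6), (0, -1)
Hull (CCW) = [(-9, 7), (3, -5), (9, -4), (8, 6), (2, 7)]

Jarvis march: at each step, from the current hull vertex p, select the next vertex q as the point such that every other point lies strictly to the left of (or on) the directed line p → q. (Equivalently: for every other point r, the cross product (q − p) × (r − p) ≥ 0.)
Starting point (lowest x, tie lowest y): (-9, 7). Wrap until returning to start. Resulting hull: (-9, 7), (3, -5), (9, -4), (8, 6), (2, 7).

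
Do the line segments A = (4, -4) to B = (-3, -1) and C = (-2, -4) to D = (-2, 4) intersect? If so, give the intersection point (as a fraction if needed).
Yes; intersection at (-2, -10/7) (t = 6/7 on AB, s = 9/28 on CD)

Parametrize AB as A + t(B − A) = (4 + -7 t, -4 + 3 t) and CD as C + s(D − C) = (-2 + 0 s, -4 + 8 s). Solve the linear system for (t, s). Determinant = 56 ≠ 0, so a unique intersection of the containing lines exists. Solution: t = 6/7, s = 9/28 — both in [0, 1], so the segments cross. Intersection point: (-2, -10/7).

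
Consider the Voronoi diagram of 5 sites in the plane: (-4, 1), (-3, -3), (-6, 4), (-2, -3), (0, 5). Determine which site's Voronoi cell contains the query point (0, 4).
Nearest site = (0, 5)

The Voronoi cell of site s contains exactly those query points closer to s than to any other site. Compute squared distances from q = (0, 4) to each site:
  (0 − 0)² + (5 − 4)² = 1
  (-4 − 0)² + (1 − 4)² = 25
  (-6 − 0)² + (4 − 4)² = 36
  (-2 − 0)² + (-3 − 4)² = 53
  (-3 − 0)² + (-3 − 4)² = 58
Minimum is attained by (0, 5), so q lies in its Voronoi cell.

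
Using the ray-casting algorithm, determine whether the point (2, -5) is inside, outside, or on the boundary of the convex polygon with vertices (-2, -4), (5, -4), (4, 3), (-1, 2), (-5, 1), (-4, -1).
The point (2, -5) lies strictly outside the polygon

Cast a horizontal ray to the right from the query point and count how many polygon edges it crosses (each edge strictly once or zero times, handled with the usual half-open convention). 
Parity of crossings → even ⇒ outside.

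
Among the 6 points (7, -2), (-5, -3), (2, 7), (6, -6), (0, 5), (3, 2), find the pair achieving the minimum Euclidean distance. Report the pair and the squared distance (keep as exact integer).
Pair = ((2, 7), (0, 5)); squared distance = 8

Compute all C(6, 2) = 15 pairwise squared distances (x_i − x_j)² + (y_i − y_j)². The minimum is 8, attained by the pair ((2, 7), (0, 5)).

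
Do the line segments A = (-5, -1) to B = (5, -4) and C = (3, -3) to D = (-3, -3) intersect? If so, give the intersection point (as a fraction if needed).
Yes; intersection at (5/3, -3) (t = 2/3 on AB, s = 2/9 on CD)

Parametrize AB as A + t(B − A) = (-5 + 10 t, -1 + -3 t) and CD as C + s(D − C) = (3 + -6 s, -3 + 0 s). Solve the linear system for (t, s). Determinant = 18 ≠ 0, so a unique intersection of the containing lines exists. Solution: t = 2/3, s = 2/9 — both in [0, 1], so the segments cross. Intersection point: (5/3, -3).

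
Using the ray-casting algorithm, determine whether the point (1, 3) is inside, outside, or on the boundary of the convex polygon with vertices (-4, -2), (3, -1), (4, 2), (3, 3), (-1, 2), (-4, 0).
The point (1, 3) lies strictly outside the polygon

Cast a horizontal ray to the right from the query point and count how many polygon edges it crosses (each edge strictly once or zero times, handled with the usual half-open convention). 
Parity of crossings → even ⇒ outside.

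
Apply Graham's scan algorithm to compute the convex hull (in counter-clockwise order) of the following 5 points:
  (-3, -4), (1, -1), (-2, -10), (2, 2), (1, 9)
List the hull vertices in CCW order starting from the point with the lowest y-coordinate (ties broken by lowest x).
Hull (CCW) = [(-2, -10), (2, 2), (1, 9), (-3, -4)]

Graham scan procedure:
  1. Find the pivot p₀ = point with lowest y (tie → lowest x): (-2, -10).
  2. Sort the remaining points by polar angle around p₀.
  3. Walk through sorted points, maintaining a stack; pop the top while the last three entries make a non-left turn (cross product ≤ 0).
  4. Final stack is the convex hull in CCW order: (-2, -10), (2, 2), (1, 9), (-3, -4).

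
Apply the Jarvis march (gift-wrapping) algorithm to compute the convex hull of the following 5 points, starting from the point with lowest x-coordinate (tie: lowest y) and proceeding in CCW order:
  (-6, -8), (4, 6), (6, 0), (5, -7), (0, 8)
Hull (CCW) = [(-6, -8), (5, -7), (6, 0), (4, 6), (0, 8)]

Jarvis march: at each step, from the current hull vertex p, select the next vertex q as the point such that every other point lies strictly to the left of (or on) the directed line p → q. (Equivalently: for every other point r, the cross product (q − p) × (r − p) ≥ 0.)
Starting point (lowest x, tie lowest y): (-6, -8). Wrap until returning to start. Resulting hull: (-6, -8), (5, -7), (6, 0), (4, 6), (0, 8).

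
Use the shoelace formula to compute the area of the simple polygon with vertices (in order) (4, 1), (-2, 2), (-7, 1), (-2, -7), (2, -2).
Area = 101/2

Shoelace formula: Area = (1/2) |Σ_i (x_i · y_{i+1} − x_{i+1} · y_i)| (indices mod n). Compute each cross term:
  (4)(2) − (-2)(1) = 10
  (-2)(1) − (-7)(2) = 12
  (-7)(-7) − (-2)(1) = 51
  (-2)(-2) − (2)(-7) = 18
  (2)(1) − (4)(-2) = 10
Sum = 101, so (signed) Area = 101/2 = 101/2, |Area| = 101/2.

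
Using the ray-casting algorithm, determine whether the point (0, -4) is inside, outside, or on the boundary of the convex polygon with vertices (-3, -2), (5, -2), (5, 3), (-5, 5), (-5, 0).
The point (0, -4) lies strictly outside the polygon

Cast a horizontal ray to the right from the query point and count how many polygon edges it crosses (each edge strictly once or zero times, handled with the usual half-open convention). 
Parity of crossings → even ⇒ outside.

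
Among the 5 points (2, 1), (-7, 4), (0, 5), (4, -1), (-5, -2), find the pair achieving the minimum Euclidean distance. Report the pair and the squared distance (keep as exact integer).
Pair = ((2, 1), (4, -1)); squared distance = 8

Compute all C(5, 2) = 10 pairwise squared distances (x_i − x_j)² + (y_i − y_j)². The minimum is 8, attained by the pair ((2, 1), (4, -1)).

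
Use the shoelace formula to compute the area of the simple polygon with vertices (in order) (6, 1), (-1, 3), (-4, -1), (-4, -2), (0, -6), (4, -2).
Area = 50

Shoelace formula: Area = (1/2) |Σ_i (x_i · y_{i+1} − x_{i+1} · y_i)| (indices mod n). Compute each cross term:
  (6)(3) − (-1)(1) = 19
  (-1)(-1) − (-4)(3) = 13
  (-4)(-2) − (-4)(-1) = 4
  (-4)(-6) − (0)(-2) = 24
  (0)(-2) − (4)(-6) = 24
  (4)(1) − (6)(-2) = 16
Sum = 100, so (signed) Area = 100/2 = 50, |Area| = 50.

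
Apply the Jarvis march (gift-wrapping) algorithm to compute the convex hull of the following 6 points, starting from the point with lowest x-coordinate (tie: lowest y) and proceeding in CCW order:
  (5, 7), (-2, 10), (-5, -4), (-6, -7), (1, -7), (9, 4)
Hull (CCW) = [(-6, -7), (1, -7), (9, 4), (5, 7), (-2, 10)]

Jarvis march: at each step, from the current hull vertex p, select the next vertex q as the point such that every other point lies strictly to the left of (or on) the directed line p → q. (Equivalently: for every other point r, the cross product (q − p) × (r − p) ≥ 0.)
Starting point (lowest x, tie lowest y): (-6, -7). Wrap until returning to start. Resulting hull: (-6, -7), (1, -7), (9, 4), (5, 7), (-2, 10).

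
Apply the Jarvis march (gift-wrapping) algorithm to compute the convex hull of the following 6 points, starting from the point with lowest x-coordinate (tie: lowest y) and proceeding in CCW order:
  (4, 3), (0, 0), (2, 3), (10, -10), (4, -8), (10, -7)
Hull (CCW) = [(0, 0), (4, -8), (10, -10), (10, -7), (4, 3), (2, 3)]

Jarvis march: at each step, from the current hull vertex p, select the next vertex q as the point such that every other point lies strictly to the left of (or on) the directed line p → q. (Equivalently: for every other point r, the cross product (q − p) × (r − p) ≥ 0.)
Starting point (lowest x, tie lowest y): (0, 0). Wrap until returning to start. Resulting hull: (0, 0), (4, -8), (10, -10), (10, -7), (4, 3), (2, 3).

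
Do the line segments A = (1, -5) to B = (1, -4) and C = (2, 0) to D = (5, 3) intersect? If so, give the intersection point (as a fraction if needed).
No (intersection of containing lines falls outside at least one segment)

Parametrize and solve: t = 4, s = -1/3. At least one of these is outside [0, 1], so the segments do not intersect.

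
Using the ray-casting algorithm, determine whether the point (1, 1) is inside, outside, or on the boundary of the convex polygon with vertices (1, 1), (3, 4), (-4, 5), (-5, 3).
The point (1, 1) lies on the polygon boundary

Boundary check: the query satisfies the collinearity and bounding-box conditions for some polygon edge, so it lies exactly on the boundary.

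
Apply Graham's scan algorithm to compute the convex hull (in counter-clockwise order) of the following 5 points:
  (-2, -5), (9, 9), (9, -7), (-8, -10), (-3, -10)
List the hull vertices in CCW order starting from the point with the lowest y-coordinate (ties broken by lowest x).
Hull (CCW) = [(-8, -10), (-3, -10), (9, -7), (9, 9)]

Graham scan procedure:
  1. Find the pivot p₀ = point with lowest y (tie → lowest x): (-8, -10).
  2. Sort the remaining points by polar angle around p₀.
  3. Walk through sorted points, maintaining a stack; pop the top while the last three entries make a non-left turn (cross product ≤ 0).
  4. Final stack is the convex hull in CCW order: (-8, -10), (-3, -10), (9, -7), (9, 9).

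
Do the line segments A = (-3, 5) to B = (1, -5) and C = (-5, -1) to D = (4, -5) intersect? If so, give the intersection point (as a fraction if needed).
Yes; intersection at (13/37, -125/37) (t = 31/37 on AB, s = 22/37 on CD)

Parametrize AB as A + t(B − A) = (-3 + 4 t, 5 + -10 t) and CD as C + s(D − C) = (-5 + 9 s, -1 + -4 s). Solve the linear system for (t, s). Determinant = -74 ≠ 0, so a unique intersection of the containing lines exists. Solution: t = 31/37, s = 22/37 — both in [0, 1], so the segments cross. Intersection point: (13/37, -125/37).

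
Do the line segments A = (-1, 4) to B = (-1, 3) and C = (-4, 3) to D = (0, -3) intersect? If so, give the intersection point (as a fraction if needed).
No (intersection of containing lines falls outside at least one segment)

Parametrize and solve: t = 11/2, s = 3/4. At least one of these is outside [0, 1], so the segments do not intersect.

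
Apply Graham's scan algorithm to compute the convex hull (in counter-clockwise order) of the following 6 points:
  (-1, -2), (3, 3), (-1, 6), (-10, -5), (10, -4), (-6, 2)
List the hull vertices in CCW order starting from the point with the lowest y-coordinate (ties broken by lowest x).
Hull (CCW) = [(-10, -5), (10, -4), (3, 3), (-1, 6), (-6, 2)]

Graham scan procedure:
  1. Find the pivot p₀ = point with lowest y (tie → lowest x): (-10, -5).
  2. Sort the remaining points by polar angle around p₀.
  3. Walk through sorted points, maintaining a stack; pop the top while the last three entries make a non-left turn (cross product ≤ 0).
  4. Final stack is the convex hull in CCW order: (-10, -5), (10, -4), (3, 3), (-1, 6), (-6, 2).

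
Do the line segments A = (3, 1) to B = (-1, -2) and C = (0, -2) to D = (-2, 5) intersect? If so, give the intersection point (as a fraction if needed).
Yes; intersection at (-3/17, -47/34) (t = 27/34 on AB, s = 3/34 on CD)

Parametrize AB as A + t(B − A) = (3 + -4 t, 1 + -3 t) and CD as C + s(D − C) = (0 + -2 s, -2 + 7 s). Solve the linear system for (t, s). Determinant = 34 ≠ 0, so a unique intersection of the containing lines exists. Solution: t = 27/34, s = 3/34 — both in [0, 1], so the segments cross. Intersection point: (-3/17, -47/34).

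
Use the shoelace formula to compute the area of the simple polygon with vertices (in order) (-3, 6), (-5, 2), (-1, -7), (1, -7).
Area = 30

Shoelace formula: Area = (1/2) |Σ_i (x_i · y_{i+1} − x_{i+1} · y_i)| (indices mod n). Compute each cross term:
  (-3)(2) − (-5)(6) = 24
  (-5)(-7) − (-1)(2) = 37
  (-1)(-7) − (1)(-7) = 14
  (1)(6) − (-3)(-7) = -15
Sum = 60, so (signed) Area = 60/2 = 30, |Area| = 30.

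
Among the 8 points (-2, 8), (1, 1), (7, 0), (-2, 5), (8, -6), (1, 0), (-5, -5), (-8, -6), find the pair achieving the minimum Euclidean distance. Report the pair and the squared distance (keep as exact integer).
Pair = ((1, 1), (1, 0)); squared distance = 1

Compute all C(8, 2) = 28 pairwise squared distances (x_i − x_j)² + (y_i − y_j)². The minimum is 1, attained by the pair ((1, 1), (1, 0)).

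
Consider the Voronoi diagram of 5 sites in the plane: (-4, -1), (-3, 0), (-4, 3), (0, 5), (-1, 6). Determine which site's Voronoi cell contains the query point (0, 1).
Nearest site = (-3, 0)

The Voronoi cell of site s contains exactly those query points closer to s than to any other site. Compute squared distances from q = (0, 1) to each site:
  (-3 − 0)² + (0 − 1)² = 10
  (0 − 0)² + (5 − 1)² = 16
  (-4 − 0)² + (-1 − 1)² = 20
  (-4 − 0)² + (3 − 1)² = 20
  (-1 − 0)² + (6 − 1)² = 26
Minimum is attained by (-3, 0), so q lies in its Voronoi cell.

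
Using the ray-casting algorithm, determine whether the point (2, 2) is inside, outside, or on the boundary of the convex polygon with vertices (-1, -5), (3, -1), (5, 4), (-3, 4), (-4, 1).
The point (2, 2) lies strictly inside the polygon

Cast a horizontal ray to the right from the query point and count how many polygon edges it crosses (each edge strictly once or zero times, handled with the usual half-open convention). 
Parity of crossings → odd ⇒ inside.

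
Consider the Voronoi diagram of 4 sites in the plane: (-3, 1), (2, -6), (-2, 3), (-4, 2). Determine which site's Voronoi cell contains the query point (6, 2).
Nearest site = (-2, 3)

The Voronoi cell of site s contains exactly those query points closer to s than to any other site. Compute squared distances from q = (6, 2) to each site:
  (-2 − 6)² + (3 − 2)² = 65
  (2 − 6)² + (-6 − 2)² = 80
  (-3 − 6)² + (1 − 2)² = 82
  (-4 − 6)² + (2 − 2)² = 100
Minimum is attained by (-2, 3), so q lies in its Voronoi cell.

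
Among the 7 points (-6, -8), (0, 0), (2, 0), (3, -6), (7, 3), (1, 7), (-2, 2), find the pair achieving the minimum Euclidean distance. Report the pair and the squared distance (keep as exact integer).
Pair = ((0, 0), (2, 0)); squared distance = 4

Compute all C(7, 2) = 21 pairwise squared distances (x_i − x_j)² + (y_i − y_j)². The minimum is 4, attained by the pair ((0, 0), (2, 0)).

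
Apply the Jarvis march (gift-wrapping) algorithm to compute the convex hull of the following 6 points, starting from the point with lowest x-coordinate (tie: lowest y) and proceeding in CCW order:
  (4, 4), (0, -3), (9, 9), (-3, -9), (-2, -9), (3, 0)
Hull (CCW) = [(-3, -9), (-2, -9), (9, 9), (4, 4), (0, -3)]

Jarvis march: at each step, from the current hull vertex p, select the next vertex q as the point such that every other point lies strictly to the left of (or on) the directed line p → q. (Equivalently: for every other point r, the cross product (q − p) × (r − p) ≥ 0.)
Starting point (lowest x, tie lowest y): (-3, -9). Wrap until returning to start. Resulting hull: (-3, -9), (-2, -9), (9, 9), (4, 4), (0, -3).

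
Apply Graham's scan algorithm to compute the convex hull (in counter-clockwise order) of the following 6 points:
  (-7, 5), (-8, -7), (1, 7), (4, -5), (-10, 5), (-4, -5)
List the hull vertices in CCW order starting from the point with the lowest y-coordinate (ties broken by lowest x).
Hull (CCW) = [(-8, -7), (4, -5), (1, 7), (-10, 5)]

Graham scan procedure:
  1. Find the pivot p₀ = point with lowest y (tie → lowest x): (-8, -7).
  2. Sort the remaining points by polar angle around p₀.
  3. Walk through sorted points, maintaining a stack; pop the top while the last three entries make a non-left turn (cross product ≤ 0).
  4. Final stack is the convex hull in CCW order: (-8, -7), (4, -5), (1, 7), (-10, 5).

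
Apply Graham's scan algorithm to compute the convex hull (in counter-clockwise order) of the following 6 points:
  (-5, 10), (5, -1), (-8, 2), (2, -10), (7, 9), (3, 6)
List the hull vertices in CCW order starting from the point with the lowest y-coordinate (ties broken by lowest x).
Hull (CCW) = [(2, -10), (5, -1), (7, 9), (-5, 10), (-8, 2)]

Graham scan procedure:
  1. Find the pivot p₀ = point with lowest y (tie → lowest x): (2, -10).
  2. Sort the remaining points by polar angle around p₀.
  3. Walk through sorted points, maintaining a stack; pop the top while the last three entries make a non-left turn (cross product ≤ 0).
  4. Final stack is the convex hull in CCW order: (2, -10), (5, -1), (7, 9), (-5, 10), (-8, 2).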